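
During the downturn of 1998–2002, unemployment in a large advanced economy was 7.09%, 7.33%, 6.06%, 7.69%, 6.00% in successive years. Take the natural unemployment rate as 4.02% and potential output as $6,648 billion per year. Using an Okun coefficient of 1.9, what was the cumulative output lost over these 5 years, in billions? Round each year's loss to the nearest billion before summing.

$1,778 billion

Year 1998: gap = -1.9 × (7.09 - 4.02) = -5.833%, loss ≈ 6648 × 5.833/100 ≈ 388.
Year 1999: gap = -1.9 × (7.33 - 4.02) = -6.289%, loss ≈ 6648 × 6.289/100 ≈ 418.
Year 2000: gap = -1.9 × (6.06 - 4.02) = -3.876%, loss ≈ 6648 × 3.876/100 ≈ 258.
Year 2001: gap = -1.9 × (7.69 - 4.02) = -6.973%, loss ≈ 6648 × 6.973/100 ≈ 464.
Year 2002: gap = -1.9 × (6 - 4.02) = -3.762%, loss ≈ 6648 × 3.762/100 ≈ 250.
Total lost output = 388 + 418 + 258 + 464 + 250 = 1778 billion.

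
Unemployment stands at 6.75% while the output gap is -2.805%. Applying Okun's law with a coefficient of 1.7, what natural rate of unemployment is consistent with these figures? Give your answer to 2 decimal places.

5.10%

From Okun's law, u - u* = -(output gap)/β = -(-2.805)/1.7 = 1.65 points.
So u* = 6.75 - 1.65 = 5.10%.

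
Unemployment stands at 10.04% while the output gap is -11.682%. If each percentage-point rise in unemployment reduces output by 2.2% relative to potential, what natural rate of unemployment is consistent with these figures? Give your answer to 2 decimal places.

From Okun's law, u - u* = -(output gap)/β = -(-11.682)/2.2 = 5.31 points.
So u* = 10.04 - 5.31 = 4.73%.

4.73%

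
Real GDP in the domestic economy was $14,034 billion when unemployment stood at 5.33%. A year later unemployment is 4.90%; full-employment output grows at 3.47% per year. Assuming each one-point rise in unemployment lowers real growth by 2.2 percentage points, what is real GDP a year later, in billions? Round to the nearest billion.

Δu = 4.9 - 5.33 = -0.43 points.
Okun's law (growth form): g_Y = g_Y* - β × Δu = 3.47 - 2.2 × (-0.43) = 3.47 + 0.946 = 4.416%.
Real GDP in the next year = 14034 × (1 + 4.416/100) = 14034 × 1.04416 ≈ 14654 billion.

$14,654 billion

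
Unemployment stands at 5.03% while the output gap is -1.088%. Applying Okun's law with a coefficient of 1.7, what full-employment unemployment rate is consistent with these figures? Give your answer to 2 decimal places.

From Okun's law, u - u* = -(output gap)/β = -(-1.088)/1.7 = 0.64 points.
So u* = 5.03 - 0.64 = 4.39%.

4.39%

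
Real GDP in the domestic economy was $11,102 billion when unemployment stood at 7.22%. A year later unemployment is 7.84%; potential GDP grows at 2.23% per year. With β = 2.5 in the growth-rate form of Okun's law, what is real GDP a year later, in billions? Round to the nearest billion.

Δu = 7.84 - 7.22 = 0.62 points.
Okun's law (growth form): g_Y = g_Y* - β × Δu = 2.23 - 2.5 × (0.62) = 2.23 - 1.55 = 0.68%.
Real GDP in the next year = 11102 × (1 + 0.68/100) = 11102 × 1.0068 ≈ 11177 billion.

$11,177 billion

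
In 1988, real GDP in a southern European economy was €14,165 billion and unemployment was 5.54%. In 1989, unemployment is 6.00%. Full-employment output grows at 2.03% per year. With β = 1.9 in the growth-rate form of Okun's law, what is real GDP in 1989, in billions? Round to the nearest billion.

€14,329 billion

Δu = 6 - 5.54 = 0.46 points.
Okun's law (growth form): g_Y = g_Y* - β × Δu = 2.03 - 1.9 × (0.46) = 2.03 - 0.874 = 1.156%.
Real GDP in the next year = 14165 × (1 + 1.156/100) = 14165 × 1.01156 ≈ 14329 billion.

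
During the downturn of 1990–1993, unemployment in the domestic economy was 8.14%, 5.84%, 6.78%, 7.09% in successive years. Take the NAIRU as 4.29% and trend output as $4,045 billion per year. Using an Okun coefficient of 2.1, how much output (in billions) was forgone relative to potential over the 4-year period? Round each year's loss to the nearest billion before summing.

$909 billion

Year 1990: gap = -2.1 × (8.14 - 4.29) = -8.085%, loss ≈ 4045 × 8.085/100 ≈ 327.
Year 1991: gap = -2.1 × (5.84 - 4.29) = -3.255%, loss ≈ 4045 × 3.255/100 ≈ 132.
Year 1992: gap = -2.1 × (6.78 - 4.29) = -5.229%, loss ≈ 4045 × 5.229/100 ≈ 212.
Year 1993: gap = -2.1 × (7.09 - 4.29) = -5.88%, loss ≈ 4045 × 5.88/100 ≈ 238.
Total lost output = 327 + 132 + 212 + 238 = 909 billion.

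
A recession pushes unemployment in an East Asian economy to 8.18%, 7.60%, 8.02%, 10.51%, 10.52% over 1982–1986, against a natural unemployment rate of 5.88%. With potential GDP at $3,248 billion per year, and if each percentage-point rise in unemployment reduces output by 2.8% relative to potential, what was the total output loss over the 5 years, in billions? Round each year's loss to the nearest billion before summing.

Year 1982: gap = -2.8 × (8.18 - 5.88) = -6.44%, loss ≈ 3248 × 6.44/100 ≈ 209.
Year 1983: gap = -2.8 × (7.6 - 5.88) = -4.816%, loss ≈ 3248 × 4.816/100 ≈ 156.
Year 1984: gap = -2.8 × (8.02 - 5.88) = -5.992%, loss ≈ 3248 × 5.992/100 ≈ 195.
Year 1985: gap = -2.8 × (10.51 - 5.88) = -12.964%, loss ≈ 3248 × 12.964/100 ≈ 421.
Year 1986: gap = -2.8 × (10.52 - 5.88) = -12.992%, loss ≈ 3248 × 12.992/100 ≈ 422.
Total lost output = 209 + 156 + 195 + 421 + 422 = 1403 billion.

$1,403 billion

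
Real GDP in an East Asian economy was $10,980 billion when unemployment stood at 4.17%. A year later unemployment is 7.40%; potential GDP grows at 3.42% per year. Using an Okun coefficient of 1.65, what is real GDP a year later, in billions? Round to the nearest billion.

$10,770 billion

Δu = 7.4 - 4.17 = 3.23 points.
Okun's law (growth form): g_Y = g_Y* - β × Δu = 3.42 - 1.65 × (3.23) = 3.42 - 5.3295 = -1.9095%.
Real GDP in the next year = 10980 × (1 - 1.9095/100) = 10980 × 0.980905 ≈ 10770 billion.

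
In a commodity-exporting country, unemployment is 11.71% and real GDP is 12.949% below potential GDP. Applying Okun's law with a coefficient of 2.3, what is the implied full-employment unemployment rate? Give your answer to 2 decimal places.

From Okun's law, u - u* = -(output gap)/β = -(-12.949)/2.3 = 5.63 points.
So u* = 11.71 - 5.63 = 6.08%.

6.08%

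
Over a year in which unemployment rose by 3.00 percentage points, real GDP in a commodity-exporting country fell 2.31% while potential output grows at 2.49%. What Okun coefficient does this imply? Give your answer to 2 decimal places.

β ≈ 1.60

Growth form: g_Y = g_Y* - β × Δu, so β = (g_Y* - g_Y)/Δu.
β = (2.49 + 2.31)/3.00 = 4.8/3.00 = 1.60.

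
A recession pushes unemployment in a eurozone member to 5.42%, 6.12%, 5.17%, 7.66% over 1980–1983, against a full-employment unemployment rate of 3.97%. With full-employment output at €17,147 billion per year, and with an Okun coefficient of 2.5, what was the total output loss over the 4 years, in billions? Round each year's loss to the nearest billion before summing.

€3,640 billion

Year 1980: gap = -2.5 × (5.42 - 3.97) = -3.625%, loss ≈ 17147 × 3.625/100 ≈ 622.
Year 1981: gap = -2.5 × (6.12 - 3.97) = -5.375%, loss ≈ 17147 × 5.375/100 ≈ 922.
Year 1982: gap = -2.5 × (5.17 - 3.97) = -3%, loss ≈ 17147 × 3/100 ≈ 514.
Year 1983: gap = -2.5 × (7.66 - 3.97) = -9.225%, loss ≈ 17147 × 9.225/100 ≈ 1582.
Total lost output = 622 + 922 + 514 + 1582 = 3640 billion.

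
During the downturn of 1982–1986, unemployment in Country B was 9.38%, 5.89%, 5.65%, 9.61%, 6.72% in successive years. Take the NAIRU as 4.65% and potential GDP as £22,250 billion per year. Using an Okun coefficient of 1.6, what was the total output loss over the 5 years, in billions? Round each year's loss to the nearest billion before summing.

£4,984 billion

Year 1982: gap = -1.6 × (9.38 - 4.65) = -7.568%, loss ≈ 22250 × 7.568/100 ≈ 1684.
Year 1983: gap = -1.6 × (5.89 - 4.65) = -1.984%, loss ≈ 22250 × 1.984/100 ≈ 441.
Year 1984: gap = -1.6 × (5.65 - 4.65) = -1.6%, loss ≈ 22250 × 1.6/100 ≈ 356.
Year 1985: gap = -1.6 × (9.61 - 4.65) = -7.936%, loss ≈ 22250 × 7.936/100 ≈ 1766.
Year 1986: gap = -1.6 × (6.72 - 4.65) = -3.312%, loss ≈ 22250 × 3.312/100 ≈ 737.
Total lost output = 1684 + 441 + 356 + 1766 + 737 = 4984 billion.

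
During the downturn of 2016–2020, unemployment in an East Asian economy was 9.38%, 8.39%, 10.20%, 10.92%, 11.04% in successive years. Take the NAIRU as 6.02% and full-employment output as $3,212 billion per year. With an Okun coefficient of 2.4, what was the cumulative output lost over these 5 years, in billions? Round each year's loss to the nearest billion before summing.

$1,529 billion

Year 2016: gap = -2.4 × (9.38 - 6.02) = -8.064%, loss ≈ 3212 × 8.064/100 ≈ 259.
Year 2017: gap = -2.4 × (8.39 - 6.02) = -5.688%, loss ≈ 3212 × 5.688/100 ≈ 183.
Year 2018: gap = -2.4 × (10.2 - 6.02) = -10.032%, loss ≈ 3212 × 10.032/100 ≈ 322.
Year 2019: gap = -2.4 × (10.92 - 6.02) = -11.76%, loss ≈ 3212 × 11.76/100 ≈ 378.
Year 2020: gap = -2.4 × (11.04 - 6.02) = -12.048%, loss ≈ 3212 × 12.048/100 ≈ 387.
Total lost output = 259 + 183 + 322 + 378 + 387 = 1529 billion.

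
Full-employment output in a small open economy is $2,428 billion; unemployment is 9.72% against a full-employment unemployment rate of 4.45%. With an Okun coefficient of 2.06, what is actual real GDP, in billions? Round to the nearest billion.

Unemployment gap = 9.72 - 4.45 = 5.27 points, so the output gap is -2.06 × 5.27 = -10.8562%.
Actual GDP = 2428 × (1 - 10.8562/100) = 2428 × 0.891438 ≈ 2164 billion.

$2,164 billion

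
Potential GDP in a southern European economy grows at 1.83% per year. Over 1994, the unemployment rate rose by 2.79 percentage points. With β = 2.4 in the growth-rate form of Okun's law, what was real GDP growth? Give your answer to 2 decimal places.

-4.87%

Growth-rate Okun's law: g_Y = g_Y* - β × Δu.
g_Y = 1.83 - 2.4 × (2.79) = 1.83 - 6.696 = -4.866%, i.e. -4.87% to 2 d.p.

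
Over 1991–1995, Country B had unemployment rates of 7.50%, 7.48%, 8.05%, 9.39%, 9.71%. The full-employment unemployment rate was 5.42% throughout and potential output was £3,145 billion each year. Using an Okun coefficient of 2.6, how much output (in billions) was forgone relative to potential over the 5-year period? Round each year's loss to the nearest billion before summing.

Year 1991: gap = -2.6 × (7.5 - 5.42) = -5.408%, loss ≈ 3145 × 5.408/100 ≈ 170.
Year 1992: gap = -2.6 × (7.48 - 5.42) = -5.356%, loss ≈ 3145 × 5.356/100 ≈ 168.
Year 1993: gap = -2.6 × (8.05 - 5.42) = -6.838%, loss ≈ 3145 × 6.838/100 ≈ 215.
Year 1994: gap = -2.6 × (9.39 - 5.42) = -10.322%, loss ≈ 3145 × 10.322/100 ≈ 325.
Year 1995: gap = -2.6 × (9.71 - 5.42) = -11.154%, loss ≈ 3145 × 11.154/100 ≈ 351.
Total lost output = 170 + 168 + 215 + 325 + 351 = 1229 billion.

£1,229 billion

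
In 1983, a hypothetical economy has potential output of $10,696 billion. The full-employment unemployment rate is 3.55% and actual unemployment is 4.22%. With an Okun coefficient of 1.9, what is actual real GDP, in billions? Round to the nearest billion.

Unemployment gap = 4.22 - 3.55 = 0.67 points, so the output gap is -1.9 × 0.67 = -1.273%.
Actual GDP = 10696 × (1 - 1.273/100) = 10696 × 0.98727 ≈ 10560 billion.

$10,560 billion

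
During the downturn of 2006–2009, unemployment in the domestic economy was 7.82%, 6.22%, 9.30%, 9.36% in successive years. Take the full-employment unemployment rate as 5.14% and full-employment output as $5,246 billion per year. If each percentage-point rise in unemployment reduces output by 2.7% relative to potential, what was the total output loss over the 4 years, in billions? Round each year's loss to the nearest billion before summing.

$1,720 billion

Year 2006: gap = -2.7 × (7.82 - 5.14) = -7.236%, loss ≈ 5246 × 7.236/100 ≈ 380.
Year 2007: gap = -2.7 × (6.22 - 5.14) = -2.916%, loss ≈ 5246 × 2.916/100 ≈ 153.
Year 2008: gap = -2.7 × (9.3 - 5.14) = -11.232%, loss ≈ 5246 × 11.232/100 ≈ 589.
Year 2009: gap = -2.7 × (9.36 - 5.14) = -11.394%, loss ≈ 5246 × 11.394/100 ≈ 598.
Total lost output = 380 + 153 + 589 + 598 = 1720 billion.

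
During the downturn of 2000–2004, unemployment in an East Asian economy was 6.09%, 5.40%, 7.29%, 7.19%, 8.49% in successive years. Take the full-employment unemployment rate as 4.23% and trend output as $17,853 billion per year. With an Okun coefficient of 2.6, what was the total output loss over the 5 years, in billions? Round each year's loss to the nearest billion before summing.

Year 2000: gap = -2.6 × (6.09 - 4.23) = -4.836%, loss ≈ 17853 × 4.836/100 ≈ 863.
Year 2001: gap = -2.6 × (5.4 - 4.23) = -3.042%, loss ≈ 17853 × 3.042/100 ≈ 543.
Year 2002: gap = -2.6 × (7.29 - 4.23) = -7.956%, loss ≈ 17853 × 7.956/100 ≈ 1420.
Year 2003: gap = -2.6 × (7.19 - 4.23) = -7.696%, loss ≈ 17853 × 7.696/100 ≈ 1374.
Year 2004: gap = -2.6 × (8.49 - 4.23) = -11.076%, loss ≈ 17853 × 11.076/100 ≈ 1977.
Total lost output = 863 + 543 + 1420 + 1374 + 1977 = 6177 billion.

$6,177 billion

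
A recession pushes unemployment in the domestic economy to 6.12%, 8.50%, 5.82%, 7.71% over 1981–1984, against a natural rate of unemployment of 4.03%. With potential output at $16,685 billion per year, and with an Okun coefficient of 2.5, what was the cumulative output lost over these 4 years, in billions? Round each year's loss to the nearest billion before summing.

Year 1981: gap = -2.5 × (6.12 - 4.03) = -5.225%, loss ≈ 16685 × 5.225/100 ≈ 872.
Year 1982: gap = -2.5 × (8.5 - 4.03) = -11.175%, loss ≈ 16685 × 11.175/100 ≈ 1865.
Year 1983: gap = -2.5 × (5.82 - 4.03) = -4.475%, loss ≈ 16685 × 4.475/100 ≈ 747.
Year 1984: gap = -2.5 × (7.71 - 4.03) = -9.2%, loss ≈ 16685 × 9.2/100 ≈ 1535.
Total lost output = 872 + 1865 + 747 + 1535 = 5019 billion.

$5,019 billion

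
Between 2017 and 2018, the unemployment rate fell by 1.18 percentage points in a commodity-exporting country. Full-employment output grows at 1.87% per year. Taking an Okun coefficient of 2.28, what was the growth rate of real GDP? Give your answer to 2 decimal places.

4.56%

Growth-rate Okun's law: g_Y = g_Y* - β × Δu.
g_Y = 1.87 - 2.28 × (-1.18) = 1.87 + 2.6904 = 4.5604%, i.e. 4.56% to 2 d.p.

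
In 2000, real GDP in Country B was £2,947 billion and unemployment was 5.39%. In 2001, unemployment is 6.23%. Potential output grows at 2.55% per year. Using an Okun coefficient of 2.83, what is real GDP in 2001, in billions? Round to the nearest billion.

Δu = 6.23 - 5.39 = 0.84 points.
Okun's law (growth form): g_Y = g_Y* - β × Δu = 2.55 - 2.83 × (0.84) = 2.55 - 2.3772 = 0.1728%.
Real GDP in the next year = 2947 × (1 + 0.1728/100) = 2947 × 1.001728 ≈ 2952 billion.

£2,952 billion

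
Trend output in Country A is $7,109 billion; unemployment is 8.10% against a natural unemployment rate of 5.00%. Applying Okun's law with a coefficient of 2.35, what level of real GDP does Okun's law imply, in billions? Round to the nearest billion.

Unemployment gap = 8.1 - 5 = 3.1 points, so the output gap is -2.35 × 3.1 = -7.285%.
Actual GDP = 7109 × (1 - 7.285/100) = 7109 × 0.92715 ≈ 6591 billion.

$6,591 billion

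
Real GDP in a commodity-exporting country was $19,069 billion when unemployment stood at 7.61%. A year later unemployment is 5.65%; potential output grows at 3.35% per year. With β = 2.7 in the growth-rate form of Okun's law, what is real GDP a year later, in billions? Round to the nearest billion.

$20,717 billion

Δu = 5.65 - 7.61 = -1.96 points.
Okun's law (growth form): g_Y = g_Y* - β × Δu = 3.35 - 2.7 × (-1.96) = 3.35 + 5.292 = 8.642%.
Real GDP in the next year = 19069 × (1 + 8.642/100) = 19069 × 1.08642 ≈ 20717 billion.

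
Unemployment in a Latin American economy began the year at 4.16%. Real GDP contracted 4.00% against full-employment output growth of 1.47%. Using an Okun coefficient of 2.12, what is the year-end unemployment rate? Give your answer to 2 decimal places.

6.74%

Growth-rate Okun's law: g_Y = g_Y* - β × Δu, so Δu = (g_Y* - g_Y)/β.
Δu = (1.47 + 4)/2.12 = 5.47/2.12 = 2.58 percentage points.
Year-end unemployment = 4.16 + 2.58 = 6.74%.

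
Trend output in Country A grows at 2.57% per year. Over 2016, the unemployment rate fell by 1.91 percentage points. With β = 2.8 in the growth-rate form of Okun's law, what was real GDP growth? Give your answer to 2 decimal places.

Growth-rate Okun's law: g_Y = g_Y* - β × Δu.
g_Y = 2.57 - 2.8 × (-1.91) = 2.57 + 5.348 = 7.918%, i.e. 7.92% to 2 d.p.

7.92%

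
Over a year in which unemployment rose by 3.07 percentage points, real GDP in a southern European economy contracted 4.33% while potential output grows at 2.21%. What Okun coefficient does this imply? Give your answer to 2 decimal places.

Growth form: g_Y = g_Y* - β × Δu, so β = (g_Y* - g_Y)/Δu.
β = (2.21 + 4.33)/3.07 = 6.54/3.07 = 2.13.

β ≈ 2.13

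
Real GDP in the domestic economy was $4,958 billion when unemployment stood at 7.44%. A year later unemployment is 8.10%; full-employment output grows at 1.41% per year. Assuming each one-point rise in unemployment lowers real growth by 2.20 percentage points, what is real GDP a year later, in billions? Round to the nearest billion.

$4,956 billion

Δu = 8.1 - 7.44 = 0.66 points.
Okun's law (growth form): g_Y = g_Y* - β × Δu = 1.41 - 2.20 × (0.66) = 1.41 - 1.452 = -0.042%.
Real GDP in the next year = 4958 × (1 - 0.042/100) = 4958 × 0.99958 ≈ 4956 billion.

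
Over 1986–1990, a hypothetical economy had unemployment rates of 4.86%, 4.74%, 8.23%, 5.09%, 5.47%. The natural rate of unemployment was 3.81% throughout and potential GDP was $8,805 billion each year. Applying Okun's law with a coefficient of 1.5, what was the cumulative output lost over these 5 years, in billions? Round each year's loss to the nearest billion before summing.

$1,234 billion

Year 1986: gap = -1.5 × (4.86 - 3.81) = -1.575%, loss ≈ 8805 × 1.575/100 ≈ 139.
Year 1987: gap = -1.5 × (4.74 - 3.81) = -1.395%, loss ≈ 8805 × 1.395/100 ≈ 123.
Year 1988: gap = -1.5 × (8.23 - 3.81) = -6.63%, loss ≈ 8805 × 6.63/100 ≈ 584.
Year 1989: gap = -1.5 × (5.09 - 3.81) = -1.92%, loss ≈ 8805 × 1.92/100 ≈ 169.
Year 1990: gap = -1.5 × (5.47 - 3.81) = -2.49%, loss ≈ 8805 × 2.49/100 ≈ 219.
Total lost output = 139 + 123 + 584 + 169 + 219 = 1234 billion.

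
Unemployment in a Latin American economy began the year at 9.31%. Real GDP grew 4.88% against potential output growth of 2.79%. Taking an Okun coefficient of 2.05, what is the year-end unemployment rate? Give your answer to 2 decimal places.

Growth-rate Okun's law: g_Y = g_Y* - β × Δu, so Δu = (g_Y* - g_Y)/β.
Δu = (2.79 - 4.88)/2.05 = -2.09/2.05 = -1.02 percentage points.
Year-end unemployment = 9.31 - 1.02 = 8.29%.

8.29%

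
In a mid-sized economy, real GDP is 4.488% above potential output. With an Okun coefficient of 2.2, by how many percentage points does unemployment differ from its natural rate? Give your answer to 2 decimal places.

-2.04 percentage points

Okun's law: output gap = -β × (u - u*), so u - u* = -(output gap)/β.
u - u* = -(4.488)/2.2 = -2.04 percentage points.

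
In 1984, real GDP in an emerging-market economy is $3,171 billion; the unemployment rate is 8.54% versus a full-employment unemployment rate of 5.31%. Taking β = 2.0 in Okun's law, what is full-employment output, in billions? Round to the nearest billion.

Unemployment gap = 8.54 - 5.31 = 3.23 points, so output gap = -2 × 3.23 = -6.46%.
Since Y = Y* × (1 + gap/100), Y* = 3171/0.9354 ≈ 3390 billion.

$3,390 billion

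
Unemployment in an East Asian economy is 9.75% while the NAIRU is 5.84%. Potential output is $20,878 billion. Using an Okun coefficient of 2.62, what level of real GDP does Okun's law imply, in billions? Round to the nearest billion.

$18,739 billion

Unemployment gap = 9.75 - 5.84 = 3.91 points, so the output gap is -2.62 × 3.91 = -10.2442%.
Actual GDP = 20878 × (1 - 10.2442/100) = 20878 × 0.897558 ≈ 18739 billion.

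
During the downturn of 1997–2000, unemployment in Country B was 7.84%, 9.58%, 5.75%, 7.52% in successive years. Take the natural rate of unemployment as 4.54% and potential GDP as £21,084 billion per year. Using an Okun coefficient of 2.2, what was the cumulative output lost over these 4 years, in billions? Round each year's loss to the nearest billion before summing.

£5,812 billion

Year 1997: gap = -2.2 × (7.84 - 4.54) = -7.26%, loss ≈ 21084 × 7.26/100 ≈ 1531.
Year 1998: gap = -2.2 × (9.58 - 4.54) = -11.088%, loss ≈ 21084 × 11.088/100 ≈ 2338.
Year 1999: gap = -2.2 × (5.75 - 4.54) = -2.662%, loss ≈ 21084 × 2.662/100 ≈ 561.
Year 2000: gap = -2.2 × (7.52 - 4.54) = -6.556%, loss ≈ 21084 × 6.556/100 ≈ 1382.
Total lost output = 1531 + 2338 + 561 + 1382 = 5812 billion.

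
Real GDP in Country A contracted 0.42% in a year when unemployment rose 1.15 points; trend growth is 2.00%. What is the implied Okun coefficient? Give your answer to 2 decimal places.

β ≈ 2.10

Growth form: g_Y = g_Y* - β × Δu, so β = (g_Y* - g_Y)/Δu.
β = (2 + 0.42)/1.15 = 2.42/1.15 = 2.10.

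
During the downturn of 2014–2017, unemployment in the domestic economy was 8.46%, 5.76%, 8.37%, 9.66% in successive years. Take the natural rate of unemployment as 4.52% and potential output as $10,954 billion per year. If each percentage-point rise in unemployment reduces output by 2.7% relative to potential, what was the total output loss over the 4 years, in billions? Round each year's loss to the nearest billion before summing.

Year 2014: gap = -2.7 × (8.46 - 4.52) = -10.638%, loss ≈ 10954 × 10.638/100 ≈ 1165.
Year 2015: gap = -2.7 × (5.76 - 4.52) = -3.348%, loss ≈ 10954 × 3.348/100 ≈ 367.
Year 2016: gap = -2.7 × (8.37 - 4.52) = -10.395%, loss ≈ 10954 × 10.395/100 ≈ 1139.
Year 2017: gap = -2.7 × (9.66 - 4.52) = -13.878%, loss ≈ 10954 × 13.878/100 ≈ 1520.
Total lost output = 1165 + 367 + 1139 + 1520 = 4191 billion.

$4,191 billion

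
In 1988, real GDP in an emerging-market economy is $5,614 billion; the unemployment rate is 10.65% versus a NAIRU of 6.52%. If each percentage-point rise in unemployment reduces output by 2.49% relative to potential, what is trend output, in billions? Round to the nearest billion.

$6,258 billion

Unemployment gap = 10.65 - 6.52 = 4.13 points, so output gap = -2.49 × 4.13 = -10.2837%.
Since Y = Y* × (1 + gap/100), Y* = 5614/0.897163 ≈ 6258 billion.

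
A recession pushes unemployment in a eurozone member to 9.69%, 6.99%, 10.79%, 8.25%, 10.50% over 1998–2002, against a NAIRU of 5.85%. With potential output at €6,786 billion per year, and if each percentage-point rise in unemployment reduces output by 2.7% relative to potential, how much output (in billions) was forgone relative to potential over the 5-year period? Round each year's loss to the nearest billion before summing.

Year 1998: gap = -2.7 × (9.69 - 5.85) = -10.368%, loss ≈ 6786 × 10.368/100 ≈ 704.
Year 1999: gap = -2.7 × (6.99 - 5.85) = -3.078%, loss ≈ 6786 × 3.078/100 ≈ 209.
Year 2000: gap = -2.7 × (10.79 - 5.85) = -13.338%, loss ≈ 6786 × 13.338/100 ≈ 905.
Year 2001: gap = -2.7 × (8.25 - 5.85) = -6.48%, loss ≈ 6786 × 6.48/100 ≈ 440.
Year 2002: gap = -2.7 × (10.5 - 5.85) = -12.555%, loss ≈ 6786 × 12.555/100 ≈ 852.
Total lost output = 704 + 209 + 905 + 440 + 852 = 3110 billion.

€3,110 billion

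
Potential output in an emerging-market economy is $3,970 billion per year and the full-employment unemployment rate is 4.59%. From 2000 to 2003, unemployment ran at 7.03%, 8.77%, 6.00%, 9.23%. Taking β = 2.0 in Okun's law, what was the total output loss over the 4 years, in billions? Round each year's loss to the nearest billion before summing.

Year 2000: gap = -2.0 × (7.03 - 4.59) = -4.88%, loss ≈ 3970 × 4.88/100 ≈ 194.
Year 2001: gap = -2.0 × (8.77 - 4.59) = -8.36%, loss ≈ 3970 × 8.36/100 ≈ 332.
Year 2002: gap = -2.0 × (6 - 4.59) = -2.82%, loss ≈ 3970 × 2.82/100 ≈ 112.
Year 2003: gap = -2.0 × (9.23 - 4.59) = -9.28%, loss ≈ 3970 × 9.28/100 ≈ 368.
Total lost output = 194 + 332 + 112 + 368 = 1006 billion.

$1,006 billion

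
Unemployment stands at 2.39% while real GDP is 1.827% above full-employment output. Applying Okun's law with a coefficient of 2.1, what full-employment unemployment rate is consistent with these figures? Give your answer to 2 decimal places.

3.26%

From Okun's law, u - u* = -(output gap)/β = -(1.827)/2.1 = -0.87 points.
So u* = 2.39 + 0.87 = 3.26%.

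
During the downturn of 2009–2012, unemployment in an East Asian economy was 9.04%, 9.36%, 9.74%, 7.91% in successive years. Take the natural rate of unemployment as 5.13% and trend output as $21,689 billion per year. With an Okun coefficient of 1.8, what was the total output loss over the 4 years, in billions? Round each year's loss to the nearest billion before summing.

Year 2009: gap = -1.8 × (9.04 - 5.13) = -7.038%, loss ≈ 21689 × 7.038/100 ≈ 1526.
Year 2010: gap = -1.8 × (9.36 - 5.13) = -7.614%, loss ≈ 21689 × 7.614/100 ≈ 1651.
Year 2011: gap = -1.8 × (9.74 - 5.13) = -8.298%, loss ≈ 21689 × 8.298/100 ≈ 1800.
Year 2012: gap = -1.8 × (7.91 - 5.13) = -5.004%, loss ≈ 21689 × 5.004/100 ≈ 1085.
Total lost output = 1526 + 1651 + 1800 + 1085 = 6062 billion.

$6,062 billion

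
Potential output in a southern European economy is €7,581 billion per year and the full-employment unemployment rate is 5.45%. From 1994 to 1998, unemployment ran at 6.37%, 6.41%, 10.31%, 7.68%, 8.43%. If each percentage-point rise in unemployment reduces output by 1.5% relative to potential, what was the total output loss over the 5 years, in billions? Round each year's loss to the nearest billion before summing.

€1,360 billion

Year 1994: gap = -1.5 × (6.37 - 5.45) = -1.38%, loss ≈ 7581 × 1.38/100 ≈ 105.
Year 1995: gap = -1.5 × (6.41 - 5.45) = -1.44%, loss ≈ 7581 × 1.44/100 ≈ 109.
Year 1996: gap = -1.5 × (10.31 - 5.45) = -7.29%, loss ≈ 7581 × 7.29/100 ≈ 553.
Year 1997: gap = -1.5 × (7.68 - 5.45) = -3.345%, loss ≈ 7581 × 3.345/100 ≈ 254.
Year 1998: gap = -1.5 × (8.43 - 5.45) = -4.47%, loss ≈ 7581 × 4.47/100 ≈ 339.
Total lost output = 105 + 109 + 553 + 254 + 339 = 1360 billion.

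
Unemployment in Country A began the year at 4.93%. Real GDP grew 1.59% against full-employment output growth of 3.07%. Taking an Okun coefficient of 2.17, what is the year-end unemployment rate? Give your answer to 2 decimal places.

Growth-rate Okun's law: g_Y = g_Y* - β × Δu, so Δu = (g_Y* - g_Y)/β.
Δu = (3.07 - 1.59)/2.17 = 1.48/2.17 = 0.68 percentage points.
Year-end unemployment = 4.93 + 0.68 = 5.61%.

5.61%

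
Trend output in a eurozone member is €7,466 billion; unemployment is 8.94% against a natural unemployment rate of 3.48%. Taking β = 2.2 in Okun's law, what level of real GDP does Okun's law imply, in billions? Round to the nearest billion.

€6,569 billion

Unemployment gap = 8.94 - 3.48 = 5.46 points, so the output gap is -2.2 × 5.46 = -12.012%.
Actual GDP = 7466 × (1 - 12.012/100) = 7466 × 0.87988 ≈ 6569 billion.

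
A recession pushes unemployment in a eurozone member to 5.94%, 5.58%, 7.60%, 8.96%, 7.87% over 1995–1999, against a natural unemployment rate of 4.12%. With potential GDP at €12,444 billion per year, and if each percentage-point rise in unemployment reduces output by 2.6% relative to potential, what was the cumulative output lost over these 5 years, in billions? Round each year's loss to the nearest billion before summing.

Year 1995: gap = -2.6 × (5.94 - 4.12) = -4.732%, loss ≈ 12444 × 4.732/100 ≈ 589.
Year 1996: gap = -2.6 × (5.58 - 4.12) = -3.796%, loss ≈ 12444 × 3.796/100 ≈ 472.
Year 1997: gap = -2.6 × (7.6 - 4.12) = -9.048%, loss ≈ 12444 × 9.048/100 ≈ 1126.
Year 1998: gap = -2.6 × (8.96 - 4.12) = -12.584%, loss ≈ 12444 × 12.584/100 ≈ 1566.
Year 1999: gap = -2.6 × (7.87 - 4.12) = -9.75%, loss ≈ 12444 × 9.75/100 ≈ 1213.
Total lost output = 589 + 472 + 1126 + 1566 + 1213 = 4966 billion.

€4,966 billion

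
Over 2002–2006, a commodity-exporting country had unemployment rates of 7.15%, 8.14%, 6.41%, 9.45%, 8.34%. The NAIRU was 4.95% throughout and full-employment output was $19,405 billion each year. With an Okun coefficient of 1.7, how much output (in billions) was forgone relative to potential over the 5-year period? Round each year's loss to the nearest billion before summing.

$4,862 billion

Year 2002: gap = -1.7 × (7.15 - 4.95) = -3.74%, loss ≈ 19405 × 3.74/100 ≈ 726.
Year 2003: gap = -1.7 × (8.14 - 4.95) = -5.423%, loss ≈ 19405 × 5.423/100 ≈ 1052.
Year 2004: gap = -1.7 × (6.41 - 4.95) = -2.482%, loss ≈ 19405 × 2.482/100 ≈ 482.
Year 2005: gap = -1.7 × (9.45 - 4.95) = -7.65%, loss ≈ 19405 × 7.65/100 ≈ 1484.
Year 2006: gap = -1.7 × (8.34 - 4.95) = -5.763%, loss ≈ 19405 × 5.763/100 ≈ 1118.
Total lost output = 726 + 1052 + 482 + 1484 + 1118 = 4862 billion.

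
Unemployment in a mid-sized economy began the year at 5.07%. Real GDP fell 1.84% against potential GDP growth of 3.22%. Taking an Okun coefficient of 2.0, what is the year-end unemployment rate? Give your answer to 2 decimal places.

7.60%

Growth-rate Okun's law: g_Y = g_Y* - β × Δu, so Δu = (g_Y* - g_Y)/β.
Δu = (3.22 + 1.84)/2.0 = 5.06/2.0 = 2.53 percentage points.
Year-end unemployment = 5.07 + 2.53 = 7.60%.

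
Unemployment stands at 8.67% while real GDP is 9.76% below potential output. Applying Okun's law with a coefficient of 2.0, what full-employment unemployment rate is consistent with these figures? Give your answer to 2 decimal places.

3.79%

From Okun's law, u - u* = -(output gap)/β = -(-9.76)/2.0 = 4.88 points.
So u* = 8.67 - 4.88 = 3.79%.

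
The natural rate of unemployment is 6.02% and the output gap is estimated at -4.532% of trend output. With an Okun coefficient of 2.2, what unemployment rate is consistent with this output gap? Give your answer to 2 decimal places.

8.08%

From Okun's law, u - u* = -(output gap)/β = -(-4.532)/2.2 = 2.06 points.
So u = 6.02 + 2.06 = 8.08%.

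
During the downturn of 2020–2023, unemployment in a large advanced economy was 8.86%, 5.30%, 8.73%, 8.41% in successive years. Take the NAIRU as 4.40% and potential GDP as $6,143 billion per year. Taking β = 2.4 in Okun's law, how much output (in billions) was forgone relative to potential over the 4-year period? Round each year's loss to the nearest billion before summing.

$2,020 billion

Year 2020: gap = -2.4 × (8.86 - 4.4) = -10.704%, loss ≈ 6143 × 10.704/100 ≈ 658.
Year 2021: gap = -2.4 × (5.3 - 4.4) = -2.16%, loss ≈ 6143 × 2.16/100 ≈ 133.
Year 2022: gap = -2.4 × (8.73 - 4.4) = -10.392%, loss ≈ 6143 × 10.392/100 ≈ 638.
Year 2023: gap = -2.4 × (8.41 - 4.4) = -9.624%, loss ≈ 6143 × 9.624/100 ≈ 591.
Total lost output = 658 + 133 + 638 + 591 = 2020 billion.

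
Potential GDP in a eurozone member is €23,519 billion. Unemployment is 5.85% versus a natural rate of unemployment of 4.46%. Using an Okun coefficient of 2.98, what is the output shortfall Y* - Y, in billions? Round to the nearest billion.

€974 billion

Output gap = -2.98 × (5.85 - 4.46) = -2.98 × 1.39 = -4.1422%.
Actual GDP ≈ 23519 × 0.958578 ≈ 22545 billion, so the shortfall is 23519 - 22545 = 974 billion.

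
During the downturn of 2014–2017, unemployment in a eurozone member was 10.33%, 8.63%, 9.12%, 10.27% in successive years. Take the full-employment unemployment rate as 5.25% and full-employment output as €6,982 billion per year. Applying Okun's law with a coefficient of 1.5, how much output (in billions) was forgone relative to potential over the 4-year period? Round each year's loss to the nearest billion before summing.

€1,817 billion

Year 2014: gap = -1.5 × (10.33 - 5.25) = -7.62%, loss ≈ 6982 × 7.62/100 ≈ 532.
Year 2015: gap = -1.5 × (8.63 - 5.25) = -5.07%, loss ≈ 6982 × 5.07/100 ≈ 354.
Year 2016: gap = -1.5 × (9.12 - 5.25) = -5.805%, loss ≈ 6982 × 5.805/100 ≈ 405.
Year 2017: gap = -1.5 × (10.27 - 5.25) = -7.53%, loss ≈ 6982 × 7.53/100 ≈ 526.
Total lost output = 532 + 354 + 405 + 526 = 1817 billion.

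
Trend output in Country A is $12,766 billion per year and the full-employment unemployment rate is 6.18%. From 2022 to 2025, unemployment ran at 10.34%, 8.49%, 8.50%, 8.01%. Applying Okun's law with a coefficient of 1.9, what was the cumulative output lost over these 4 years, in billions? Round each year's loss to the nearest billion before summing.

$2,576 billion

Year 2022: gap = -1.9 × (10.34 - 6.18) = -7.904%, loss ≈ 12766 × 7.904/100 ≈ 1009.
Year 2023: gap = -1.9 × (8.49 - 6.18) = -4.389%, loss ≈ 12766 × 4.389/100 ≈ 560.
Year 2024: gap = -1.9 × (8.5 - 6.18) = -4.408%, loss ≈ 12766 × 4.408/100 ≈ 563.
Year 2025: gap = -1.9 × (8.01 - 6.18) = -3.477%, loss ≈ 12766 × 3.477/100 ≈ 444.
Total lost output = 1009 + 560 + 563 + 444 = 2576 billion.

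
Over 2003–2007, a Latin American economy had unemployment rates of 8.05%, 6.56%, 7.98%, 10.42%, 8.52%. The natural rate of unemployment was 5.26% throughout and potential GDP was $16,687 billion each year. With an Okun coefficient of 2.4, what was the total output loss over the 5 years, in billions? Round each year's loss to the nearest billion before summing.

Year 2003: gap = -2.4 × (8.05 - 5.26) = -6.696%, loss ≈ 16687 × 6.696/100 ≈ 1117.
Year 2004: gap = -2.4 × (6.56 - 5.26) = -3.12%, loss ≈ 16687 × 3.12/100 ≈ 521.
Year 2005: gap = -2.4 × (7.98 - 5.26) = -6.528%, loss ≈ 16687 × 6.528/100 ≈ 1089.
Year 2006: gap = -2.4 × (10.42 - 5.26) = -12.384%, loss ≈ 16687 × 12.384/100 ≈ 2067.
Year 2007: gap = -2.4 × (8.52 - 5.26) = -7.824%, loss ≈ 16687 × 7.824/100 ≈ 1306.
Total lost output = 1117 + 521 + 1089 + 2067 + 1306 = 6100 billion.

$6,100 billion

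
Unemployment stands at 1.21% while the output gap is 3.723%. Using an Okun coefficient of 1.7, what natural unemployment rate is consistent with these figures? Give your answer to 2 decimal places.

3.40%

From Okun's law, u - u* = -(output gap)/β = -(3.723)/1.7 = -2.19 points.
So u* = 1.21 + 2.19 = 3.40%.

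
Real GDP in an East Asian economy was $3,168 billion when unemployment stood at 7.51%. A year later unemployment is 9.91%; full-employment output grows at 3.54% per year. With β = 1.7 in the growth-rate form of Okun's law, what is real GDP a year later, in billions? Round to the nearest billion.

$3,151 billion

Δu = 9.91 - 7.51 = 2.4 points.
Okun's law (growth form): g_Y = g_Y* - β × Δu = 3.54 - 1.7 × (2.40) = 3.54 - 4.08 = -0.54%.
Real GDP in the next year = 3168 × (1 - 0.54/100) = 3168 × 0.9946 ≈ 3151 billion.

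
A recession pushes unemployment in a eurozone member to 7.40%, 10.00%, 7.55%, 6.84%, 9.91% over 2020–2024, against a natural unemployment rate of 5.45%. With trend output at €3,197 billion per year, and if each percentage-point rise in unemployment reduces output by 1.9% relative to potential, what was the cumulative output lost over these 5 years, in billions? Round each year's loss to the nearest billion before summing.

Year 2020: gap = -1.9 × (7.4 - 5.45) = -3.705%, loss ≈ 3197 × 3.705/100 ≈ 118.
Year 2021: gap = -1.9 × (10 - 5.45) = -8.645%, loss ≈ 3197 × 8.645/100 ≈ 276.
Year 2022: gap = -1.9 × (7.55 - 5.45) = -3.99%, loss ≈ 3197 × 3.99/100 ≈ 128.
Year 2023: gap = -1.9 × (6.84 - 5.45) = -2.641%, loss ≈ 3197 × 2.641/100 ≈ 84.
Year 2024: gap = -1.9 × (9.91 - 5.45) = -8.474%, loss ≈ 3197 × 8.474/100 ≈ 271.
Total lost output = 118 + 276 + 128 + 84 + 271 = 877 billion.

€877 billion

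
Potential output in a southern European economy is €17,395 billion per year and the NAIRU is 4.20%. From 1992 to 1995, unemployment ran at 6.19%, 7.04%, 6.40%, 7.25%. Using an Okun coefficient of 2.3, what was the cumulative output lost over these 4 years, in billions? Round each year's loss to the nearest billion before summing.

Year 1992: gap = -2.3 × (6.19 - 4.2) = -4.577%, loss ≈ 17395 × 4.577/100 ≈ 796.
Year 1993: gap = -2.3 × (7.04 - 4.2) = -6.532%, loss ≈ 17395 × 6.532/100 ≈ 1136.
Year 1994: gap = -2.3 × (6.4 - 4.2) = -5.06%, loss ≈ 17395 × 5.06/100 ≈ 880.
Year 1995: gap = -2.3 × (7.25 - 4.2) = -7.015%, loss ≈ 17395 × 7.015/100 ≈ 1220.
Total lost output = 796 + 1136 + 880 + 1220 = 4032 billion.

€4,032 billion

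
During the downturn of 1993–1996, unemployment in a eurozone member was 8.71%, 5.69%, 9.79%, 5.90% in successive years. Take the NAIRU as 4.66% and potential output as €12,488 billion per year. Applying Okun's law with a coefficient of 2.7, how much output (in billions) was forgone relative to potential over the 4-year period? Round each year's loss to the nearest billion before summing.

€3,861 billion

Year 1993: gap = -2.7 × (8.71 - 4.66) = -10.935%, loss ≈ 12488 × 10.935/100 ≈ 1366.
Year 1994: gap = -2.7 × (5.69 - 4.66) = -2.781%, loss ≈ 12488 × 2.781/100 ≈ 347.
Year 1995: gap = -2.7 × (9.79 - 4.66) = -13.851%, loss ≈ 12488 × 13.851/100 ≈ 1730.
Year 1996: gap = -2.7 × (5.9 - 4.66) = -3.348%, loss ≈ 12488 × 3.348/100 ≈ 418.
Total lost output = 1366 + 347 + 1730 + 418 = 3861 billion.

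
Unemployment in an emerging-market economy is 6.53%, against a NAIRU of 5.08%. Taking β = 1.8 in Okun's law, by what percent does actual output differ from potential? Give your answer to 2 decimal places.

The unemployment gap is 6.53 - 5.08 = 1.45 percentage points.
Okun's law gives an output gap of -1.8 × 1.45 = -2.61%, i.e. 2.61% below potential.

-2.61%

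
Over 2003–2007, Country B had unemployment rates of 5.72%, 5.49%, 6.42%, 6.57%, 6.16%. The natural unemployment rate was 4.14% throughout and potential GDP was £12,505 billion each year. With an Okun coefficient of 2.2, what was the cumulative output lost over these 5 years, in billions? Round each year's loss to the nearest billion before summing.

£2,658 billion

Year 2003: gap = -2.2 × (5.72 - 4.14) = -3.476%, loss ≈ 12505 × 3.476/100 ≈ 435.
Year 2004: gap = -2.2 × (5.49 - 4.14) = -2.97%, loss ≈ 12505 × 2.97/100 ≈ 371.
Year 2005: gap = -2.2 × (6.42 - 4.14) = -5.016%, loss ≈ 12505 × 5.016/100 ≈ 627.
Year 2006: gap = -2.2 × (6.57 - 4.14) = -5.346%, loss ≈ 12505 × 5.346/100 ≈ 669.
Year 2007: gap = -2.2 × (6.16 - 4.14) = -4.444%, loss ≈ 12505 × 4.444/100 ≈ 556.
Total lost output = 435 + 371 + 627 + 669 + 556 = 2658 billion.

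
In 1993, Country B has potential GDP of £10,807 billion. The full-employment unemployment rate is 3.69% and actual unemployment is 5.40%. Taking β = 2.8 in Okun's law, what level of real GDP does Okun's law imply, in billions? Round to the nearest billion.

Unemployment gap = 5.4 - 3.69 = 1.71 points, so the output gap is -2.8 × 1.71 = -4.788%.
Actual GDP = 10807 × (1 - 4.788/100) = 10807 × 0.95212 ≈ 10290 billion.

£10,290 billion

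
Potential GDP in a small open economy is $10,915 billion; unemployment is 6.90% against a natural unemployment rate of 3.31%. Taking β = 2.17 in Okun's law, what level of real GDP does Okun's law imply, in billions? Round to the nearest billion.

$10,065 billion

Unemployment gap = 6.9 - 3.31 = 3.59 points, so the output gap is -2.17 × 3.59 = -7.7903%.
Actual GDP = 10915 × (1 - 7.7903/100) = 10915 × 0.922097 ≈ 10065 billion.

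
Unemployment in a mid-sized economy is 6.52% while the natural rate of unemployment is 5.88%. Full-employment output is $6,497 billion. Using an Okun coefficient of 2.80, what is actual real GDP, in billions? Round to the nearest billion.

$6,381 billion

Unemployment gap = 6.52 - 5.88 = 0.64 points, so the output gap is -2.8 × 0.64 = -1.792%.
Actual GDP = 6497 × (1 - 1.792/100) = 6497 × 0.98208 ≈ 6381 billion.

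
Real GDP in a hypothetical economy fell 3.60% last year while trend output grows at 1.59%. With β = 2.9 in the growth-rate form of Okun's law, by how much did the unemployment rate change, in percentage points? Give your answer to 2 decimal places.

Growth-rate Okun's law: g_Y = g_Y* - β × Δu, so Δu = (g_Y* - g_Y)/β.
Δu = (1.59 + 3.6)/2.9 = 5.19/2.9 = 1.79 percentage points.

1.79 percentage points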